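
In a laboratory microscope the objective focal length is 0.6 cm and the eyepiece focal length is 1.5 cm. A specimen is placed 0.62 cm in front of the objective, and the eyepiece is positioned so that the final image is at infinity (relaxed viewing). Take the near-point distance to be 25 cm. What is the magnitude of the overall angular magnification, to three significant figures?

500

Objective: 1/d_i = 1/f_obj - 1/d_o = 1/0.6 - 1/0.62 = 0.05376 cm^-1, so d_i = 18.600 cm.
m_obj = -d_i/d_o = -18.600/0.62 = -30.000.
Eyepiece angular magnification (image at infinity): M_eye = D/f_e = 25/1.5 = 16.667.
Overall M = m_obj x M_eye = (-30.000)(16.667) = -500.00.
|M| = 500.00.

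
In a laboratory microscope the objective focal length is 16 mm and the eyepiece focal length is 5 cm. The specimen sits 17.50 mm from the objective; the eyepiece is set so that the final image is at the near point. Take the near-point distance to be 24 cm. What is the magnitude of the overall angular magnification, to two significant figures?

62

Convert to cm: f_obj = 16 mm = 1.6 cm; d_o = 17.50 mm = 1.75 cm.
Objective: 1/d_i = 1/f_obj - 1/d_o = 1/1.6 - 1/1.75 = 0.05357 cm^-1, so d_i = 18.667 cm.
m_obj = -d_i/d_o = -18.667/1.75 = -10.667.
Eyepiece angular magnification (image at near point): M_eye = 1 + D/f_e = 1 + 24/5 = 5.800.
Overall M = m_obj x M_eye = (-10.667)(5.800) = -61.87.
|M| = 61.87.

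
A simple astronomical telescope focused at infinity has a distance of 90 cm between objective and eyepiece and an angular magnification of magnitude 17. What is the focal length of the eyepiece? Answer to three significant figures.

5.00 cm

In normal adjustment the tube length equals f_obj + f_eye and |M| = f_obj/f_eye.
So f_obj = 17 f_eye and 17 f_eye + f_eye = 90 cm, giving f_eye = 90/18 = 5.000 cm and f_obj = 85.000 cm.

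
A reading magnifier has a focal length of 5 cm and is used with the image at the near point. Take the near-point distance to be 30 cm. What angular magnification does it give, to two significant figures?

M = 1 + D/f = 1 + 30/5 = 7.000.

7.0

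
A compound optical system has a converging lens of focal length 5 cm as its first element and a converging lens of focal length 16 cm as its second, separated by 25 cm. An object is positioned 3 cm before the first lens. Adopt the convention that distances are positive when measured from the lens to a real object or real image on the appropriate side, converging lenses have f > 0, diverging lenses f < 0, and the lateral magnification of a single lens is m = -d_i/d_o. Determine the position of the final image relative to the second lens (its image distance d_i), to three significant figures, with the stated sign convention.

Applying the thin-lens equation to the first lens, 1/5 = 1/3 + 1/d_i1, which gives d_i1 = -7.500 cm.
The intermediate image is virtual, 7.500 cm to the left of lens 1, so d_o2 = L - d_i1 = 25 - (-7.500) = 32.500 cm.
Applying the thin-lens equation again with f_2 = 16 cm and d_o2 = 32.500 cm gives d_i2 = 31.515 cm.

31.5 cm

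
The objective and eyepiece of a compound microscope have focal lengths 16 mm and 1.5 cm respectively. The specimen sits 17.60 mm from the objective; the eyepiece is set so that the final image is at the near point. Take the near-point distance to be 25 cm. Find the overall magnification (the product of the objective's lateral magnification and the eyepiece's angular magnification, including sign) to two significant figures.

Convert to cm: f_obj = 16 mm = 1.6 cm; d_o = 17.60 mm = 1.76 cm.
Objective: 1/d_i = 1/f_obj - 1/d_o = 1/1.6 - 1/1.76 = 0.05682 cm^-1, so d_i = 17.600 cm.
m_obj = -d_i/d_o = -17.600/1.76 = -10.000.
Eyepiece angular magnification (image at near point): M_eye = 1 + D/f_e = 1 + 25/1.5 = 17.667.
Overall M = m_obj x M_eye = (-10.000)(17.667) = -176.67.

-180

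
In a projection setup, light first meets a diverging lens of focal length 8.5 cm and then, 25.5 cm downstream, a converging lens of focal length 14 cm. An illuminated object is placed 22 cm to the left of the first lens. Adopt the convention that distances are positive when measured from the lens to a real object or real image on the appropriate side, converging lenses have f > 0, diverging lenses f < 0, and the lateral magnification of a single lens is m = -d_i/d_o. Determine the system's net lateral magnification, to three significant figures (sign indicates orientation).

Lens 1: 1/d_i1 = 1/f_1 - 1/d_o1 = 1/(-8.5) - 1/22 = -0.16310 cm^-1, so d_i1 = -6.131 cm.
m_1 = -(-6.131)/22 = 0.2787.
With d_i1 < 0 the first image is virtual and lies on the object side; the object distance for lens 2 is d_o2 = 25.5 - (-6.131) = 31.631 cm.
Lens 2: 1/d_i2 = 1/f_2 - 1/d_o2 = 1/14 - 1/(31.631) = 0.03981 cm^-1, so d_i2 = 25.117 cm.
m_2 = -(25.117)/(31.631) = -0.7940.
Total m = m_1 x m_2 = (0.2787)(-0.7940) = -0.2213.

-0.221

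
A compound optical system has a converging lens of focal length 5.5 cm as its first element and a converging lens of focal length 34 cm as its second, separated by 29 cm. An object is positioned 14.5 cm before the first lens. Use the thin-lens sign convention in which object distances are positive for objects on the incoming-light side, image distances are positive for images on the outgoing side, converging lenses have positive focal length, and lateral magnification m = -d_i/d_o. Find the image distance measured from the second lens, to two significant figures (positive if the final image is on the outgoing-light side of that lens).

Lens 1: 1/d_i1 = 1/f_1 - 1/d_o1 = 1/5.5 - 1/14.5 = 0.11285 cm^-1, so d_i1 = 8.861 cm.
That image sits 20.139 cm in front of the second lens, so d_o2 = 20.139 cm.
Lens 2: 1/d_i2 = 1/f_2 - 1/d_o2 = 1/34 - 1/(20.139) = -0.02024 cm^-1, so d_i2 = -49.399 cm.

-49 cm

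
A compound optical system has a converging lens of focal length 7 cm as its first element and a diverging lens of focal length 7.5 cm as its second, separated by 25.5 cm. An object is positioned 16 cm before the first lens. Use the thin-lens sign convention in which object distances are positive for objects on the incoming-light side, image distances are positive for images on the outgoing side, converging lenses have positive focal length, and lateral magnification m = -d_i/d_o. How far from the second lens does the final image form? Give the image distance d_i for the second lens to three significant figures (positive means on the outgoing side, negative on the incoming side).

-4.76 cm

Applying the thin-lens equation to the first lens, 1/7 = 1/16 + 1/d_i1, which gives d_i1 = 12.444 cm.
Object distance for lens 2: d_o2 = 25.5 - 12.444 = 13.056 cm.
Applying the thin-lens equation again with f_2 = -7.5 cm and d_o2 = 13.056 cm gives d_i2 = -4.764 cm.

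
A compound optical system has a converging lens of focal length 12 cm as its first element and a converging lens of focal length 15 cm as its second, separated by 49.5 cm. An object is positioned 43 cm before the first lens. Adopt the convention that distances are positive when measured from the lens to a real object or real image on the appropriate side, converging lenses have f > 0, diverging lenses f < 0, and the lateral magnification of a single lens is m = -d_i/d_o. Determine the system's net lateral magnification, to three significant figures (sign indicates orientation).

Applying the thin-lens equation to the first lens, 1/12 = 1/43 + 1/d_i1, which gives d_i1 = 16.645 cm.
Its lateral magnification is m_1 = -d_i1/d_o1 = -(16.645)/43 = -0.3871.
That image sits 32.855 cm in front of the second lens, so d_o2 = 32.855 cm.
Applying the thin-lens equation again with f_2 = 15 cm and d_o2 = 32.855 cm gives d_i2 = 27.602 cm.
m_2 = -(27.602)/(32.855) = -0.8401.
Total m = m_1 x m_2 = (-0.3871)(-0.8401) = 0.3252.

0.325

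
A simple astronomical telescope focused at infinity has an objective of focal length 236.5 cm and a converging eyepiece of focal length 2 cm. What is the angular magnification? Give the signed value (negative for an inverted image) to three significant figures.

-118

M = -f_obj/f_eye = -236.5/(2) = -118.250.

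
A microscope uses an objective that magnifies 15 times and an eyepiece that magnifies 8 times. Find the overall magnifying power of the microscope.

The overall magnification of a compound microscope is the product of the objective and eyepiece magnifications:
M = M_obj x M_eye = 15 x 8 = 120.

120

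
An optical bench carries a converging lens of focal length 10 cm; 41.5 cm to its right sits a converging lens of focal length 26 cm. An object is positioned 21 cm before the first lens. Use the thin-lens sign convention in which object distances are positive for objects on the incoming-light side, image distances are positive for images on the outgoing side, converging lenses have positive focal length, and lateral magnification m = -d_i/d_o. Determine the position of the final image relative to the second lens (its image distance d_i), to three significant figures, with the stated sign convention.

-162 cm

Lens 1: 1/d_i1 = 1/f_1 - 1/d_o1 = 1/10 - 1/21 = 0.05238 cm^-1, so d_i1 = 19.091 cm.
That image sits 22.409 cm in front of the second lens, so d_o2 = 22.409 cm.
Lens 2: 1/d_i2 = 1/f_2 - 1/d_o2 = 1/26 - 1/(22.409) = -0.00616 cm^-1, so d_i2 = -162.253 cm.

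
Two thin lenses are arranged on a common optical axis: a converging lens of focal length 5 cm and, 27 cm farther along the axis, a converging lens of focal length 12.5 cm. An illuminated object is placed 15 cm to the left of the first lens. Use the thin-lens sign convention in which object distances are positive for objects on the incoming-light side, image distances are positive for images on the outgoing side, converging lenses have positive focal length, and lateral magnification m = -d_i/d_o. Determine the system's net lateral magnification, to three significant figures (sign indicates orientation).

0.893

First lens: d_i1 = 1/(1/5 - 1/15) = 7.500 cm.
m_1 = -(7.500)/15 = -0.5000.
Object distance for lens 2: d_o2 = 27 - 7.500 = 19.500 cm.
Second lens: d_i2 = 1/(1/12.5 - 1/(19.500)) = 34.821 cm.
m_2 = -(34.821)/(19.500) = -1.7857.
Overall magnification: m = m_1 m_2 = 0.8929.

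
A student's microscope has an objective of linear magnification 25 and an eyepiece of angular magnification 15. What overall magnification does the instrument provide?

375

The overall magnification of a compound microscope is the product of the objective and eyepiece magnifications:
M = M_obj x M_eye = 25 x 15 = 375.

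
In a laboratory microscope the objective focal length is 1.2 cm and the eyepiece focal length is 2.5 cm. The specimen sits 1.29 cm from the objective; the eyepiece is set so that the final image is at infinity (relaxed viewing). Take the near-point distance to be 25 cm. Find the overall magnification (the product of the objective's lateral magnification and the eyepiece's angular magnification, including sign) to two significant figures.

-130

Objective: 1/d_i = 1/f_obj - 1/d_o = 1/1.2 - 1/1.29 = 0.05814 cm^-1, so d_i = 17.200 cm.
m_obj = -d_i/d_o = -17.200/1.29 = -13.333.
Eyepiece angular magnification (image at infinity): M_eye = D/f_e = 25/2.5 = 10.000.
Overall M = m_obj x M_eye = (-13.333)(10.000) = -133.33.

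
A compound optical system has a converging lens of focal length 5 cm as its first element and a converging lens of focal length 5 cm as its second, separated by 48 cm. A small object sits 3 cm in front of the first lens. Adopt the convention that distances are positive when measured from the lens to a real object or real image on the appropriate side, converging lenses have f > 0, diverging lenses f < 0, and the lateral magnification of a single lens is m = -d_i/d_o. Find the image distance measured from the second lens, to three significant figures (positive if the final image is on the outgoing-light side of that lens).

5.50 cm

Lens 1: 1/d_i1 = 1/f_1 - 1/d_o1 = 1/5 - 1/3 = -0.13333 cm^-1, so d_i1 = -7.500 cm.
With d_i1 < 0 the first image is virtual and lies on the object side; the object distance for lens 2 is d_o2 = 48 - (-7.500) = 55.500 cm.
Lens 2: 1/d_i2 = 1/f_2 - 1/d_o2 = 1/5 - 1/(55.500) = 0.18198 cm^-1, so d_i2 = 5.495 cm.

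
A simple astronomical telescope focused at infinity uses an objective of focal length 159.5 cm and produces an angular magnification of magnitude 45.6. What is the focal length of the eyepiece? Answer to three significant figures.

3.50 cm

|M| = f_obj/f_eye, so f_eye = f_obj/|M| = 159.5/45.6 = 3.498 cm.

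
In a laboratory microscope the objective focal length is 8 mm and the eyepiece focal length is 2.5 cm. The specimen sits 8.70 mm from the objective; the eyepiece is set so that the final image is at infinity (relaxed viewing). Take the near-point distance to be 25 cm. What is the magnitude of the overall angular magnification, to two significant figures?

Convert to cm: f_obj = 8 mm = 0.8 cm; d_o = 8.70 mm = 0.87 cm.
Objective: 1/d_i = 1/f_obj - 1/d_o = 1/0.8 - 1/0.87 = 0.10057 cm^-1, so d_i = 9.943 cm.
m_obj = -d_i/d_o = -9.943/0.87 = -11.429.
Eyepiece angular magnification (image at infinity): M_eye = D/f_e = 25/2.5 = 10.000.
Overall M = m_obj x M_eye = (-11.429)(10.000) = -114.29.
|M| = 114.29.

110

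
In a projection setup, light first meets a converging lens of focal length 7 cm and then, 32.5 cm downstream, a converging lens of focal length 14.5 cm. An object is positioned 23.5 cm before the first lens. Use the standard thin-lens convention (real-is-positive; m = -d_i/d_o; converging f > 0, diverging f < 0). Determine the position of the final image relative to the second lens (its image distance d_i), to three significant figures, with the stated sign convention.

Applying the thin-lens equation to the first lens, 1/7 = 1/23.5 + 1/d_i1, which gives d_i1 = 9.970 cm.
The intermediate image is 9.970 cm to the right of lens 1, so d_o2 = L - d_i1 = 32.5 - 9.970 = 22.530 cm.
Applying the thin-lens equation again with f_2 = 14.5 cm and d_o2 = 22.530 cm gives d_i2 = 40.682 cm.

40.7 cm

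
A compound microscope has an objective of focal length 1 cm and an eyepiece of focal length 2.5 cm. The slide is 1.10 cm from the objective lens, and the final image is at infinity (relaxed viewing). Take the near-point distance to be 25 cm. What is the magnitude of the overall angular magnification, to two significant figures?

100

Objective: 1/d_i = 1/f_obj - 1/d_o = 1/1 - 1/1.10 = 0.09091 cm^-1, so d_i = 11.000 cm.
m_obj = -d_i/d_o = -11.000/1.10 = -10.000.
Eyepiece angular magnification (image at infinity): M_eye = D/f_e = 25/2.5 = 10.000.
Overall M = m_obj x M_eye = (-10.000)(10.000) = -100.00.
|M| = 100.00.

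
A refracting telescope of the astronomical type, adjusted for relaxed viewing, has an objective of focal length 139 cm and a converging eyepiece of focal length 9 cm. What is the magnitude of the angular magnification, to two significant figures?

15

|M| = f_obj/|f_eye| = 139/9 = 15.444.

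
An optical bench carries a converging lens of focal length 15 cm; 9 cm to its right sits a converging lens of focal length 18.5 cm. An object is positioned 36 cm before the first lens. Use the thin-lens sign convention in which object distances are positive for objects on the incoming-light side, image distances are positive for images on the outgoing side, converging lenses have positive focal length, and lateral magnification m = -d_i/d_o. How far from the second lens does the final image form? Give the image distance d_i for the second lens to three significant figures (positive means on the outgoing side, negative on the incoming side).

Applying the thin-lens equation to the first lens, 1/15 = 1/36 + 1/d_i1, which gives d_i1 = 25.714 cm.
This image would form 25.714 cm past lens 1, i.e. 16.714 cm beyond lens 2, so it is a virtual object for lens 2: d_o2 = 9 - 25.714 = -16.714 cm.
Applying the thin-lens equation again with f_2 = 18.5 cm and d_o2 = -16.714 cm gives d_i2 = 8.781 cm.

8.78 cm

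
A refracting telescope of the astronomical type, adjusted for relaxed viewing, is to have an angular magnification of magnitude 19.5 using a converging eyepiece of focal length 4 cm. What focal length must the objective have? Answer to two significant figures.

|M| = f_obj/|f_eye|, so f_obj = |M| x |f_eye| = 19.5 x 4 = 78.000 cm.

78 cm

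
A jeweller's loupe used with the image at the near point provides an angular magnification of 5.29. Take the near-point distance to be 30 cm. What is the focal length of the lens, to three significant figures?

6.99 cm

For the image at the near point, M = 1 + D/f.
f = D/(M - 1) = 30/(5.29 - 1) = 6.993 cm.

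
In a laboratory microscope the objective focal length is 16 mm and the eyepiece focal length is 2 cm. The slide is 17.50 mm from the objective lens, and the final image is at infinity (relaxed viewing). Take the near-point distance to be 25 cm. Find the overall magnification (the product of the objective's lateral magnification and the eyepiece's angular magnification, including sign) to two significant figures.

Convert to cm: f_obj = 16 mm = 1.6 cm; d_o = 17.50 mm = 1.75 cm.
Objective: 1/d_i = 1/f_obj - 1/d_o = 1/1.6 - 1/1.75 = 0.05357 cm^-1, so d_i = 18.667 cm.
m_obj = -d_i/d_o = -18.667/1.75 = -10.667.
Eyepiece angular magnification (image at infinity): M_eye = D/f_e = 25/2 = 12.500.
Overall M = m_obj x M_eye = (-10.667)(12.500) = -133.33.

-130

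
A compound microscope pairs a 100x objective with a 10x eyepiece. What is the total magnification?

1000

The overall magnification of a compound microscope is the product of the objective and eyepiece magnifications:
M = M_obj x M_eye = 100 x 10 = 1000.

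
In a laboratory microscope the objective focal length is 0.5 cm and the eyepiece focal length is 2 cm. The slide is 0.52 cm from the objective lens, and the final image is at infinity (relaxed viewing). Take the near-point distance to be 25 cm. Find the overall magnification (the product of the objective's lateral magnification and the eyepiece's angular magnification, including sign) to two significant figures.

-310

Objective: 1/d_i = 1/f_obj - 1/d_o = 1/0.5 - 1/0.52 = 0.07692 cm^-1, so d_i = 13.000 cm.
m_obj = -d_i/d_o = -13.000/0.52 = -25.000.
Eyepiece angular magnification (image at infinity): M_eye = D/f_e = 25/2 = 12.500.
Overall M = m_obj x M_eye = (-25.000)(12.500) = -312.50.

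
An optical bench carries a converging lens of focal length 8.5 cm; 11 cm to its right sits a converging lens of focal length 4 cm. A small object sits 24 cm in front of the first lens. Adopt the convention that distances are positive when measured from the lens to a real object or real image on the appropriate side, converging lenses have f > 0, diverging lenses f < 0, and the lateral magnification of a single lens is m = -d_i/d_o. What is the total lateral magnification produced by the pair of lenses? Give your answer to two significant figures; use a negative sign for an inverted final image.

Lens 1: 1/d_i1 = 1/f_1 - 1/d_o1 = 1/8.5 - 1/24 = 0.07598 cm^-1, so d_i1 = 13.161 cm.
m_1 = -(13.161)/24 = -0.5484.
This image would form 13.161 cm past lens 1, i.e. 2.161 cm beyond lens 2, so it is a virtual object for lens 2: d_o2 = 11 - 13.161 = -2.161 cm.
Lens 2: 1/d_i2 = 1/f_2 - 1/d_o2 = 1/4 - 1/(-2.161) = 0.71269 cm^-1, so d_i2 = 1.403 cm.
m_2 = -(1.403)/(-2.161) = 0.6492.
The system's lateral magnification is m_1 m_2 = (-0.5484)(0.6492) = -0.3560.

-0.36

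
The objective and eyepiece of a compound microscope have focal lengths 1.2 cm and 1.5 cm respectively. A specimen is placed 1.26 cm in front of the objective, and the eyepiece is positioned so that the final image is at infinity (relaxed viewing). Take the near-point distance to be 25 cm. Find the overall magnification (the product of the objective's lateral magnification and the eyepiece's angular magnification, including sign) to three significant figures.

-333

Objective: 1/d_i = 1/f_obj - 1/d_o = 1/1.2 - 1/1.26 = 0.03968 cm^-1, so d_i = 25.200 cm.
m_obj = -d_i/d_o = -25.200/1.26 = -20.000.
Eyepiece angular magnification (image at infinity): M_eye = D/f_e = 25/1.5 = 16.667.
Overall M = m_obj x M_eye = (-20.000)(16.667) = -333.33.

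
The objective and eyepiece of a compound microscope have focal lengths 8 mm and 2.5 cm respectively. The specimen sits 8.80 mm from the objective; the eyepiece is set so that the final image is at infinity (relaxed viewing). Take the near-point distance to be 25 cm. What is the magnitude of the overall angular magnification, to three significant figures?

100

Convert to cm: f_obj = 8 mm = 0.8 cm; d_o = 8.80 mm = 0.88 cm.
Objective: 1/d_i = 1/f_obj - 1/d_o = 1/0.8 - 1/0.88 = 0.11364 cm^-1, so d_i = 8.800 cm.
m_obj = -d_i/d_o = -8.800/0.88 = -10.000.
Eyepiece angular magnification (image at infinity): M_eye = D/f_e = 25/2.5 = 10.000.
Overall M = m_obj x M_eye = (-10.000)(10.000) = -100.00.
|M| = 100.00.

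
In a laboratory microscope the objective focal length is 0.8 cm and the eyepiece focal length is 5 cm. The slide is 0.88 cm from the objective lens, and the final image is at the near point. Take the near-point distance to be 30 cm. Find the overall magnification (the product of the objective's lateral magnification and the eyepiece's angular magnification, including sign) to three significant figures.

-70.0

Objective: 1/d_i = 1/f_obj - 1/d_o = 1/0.8 - 1/0.88 = 0.11364 cm^-1, so d_i = 8.800 cm.
m_obj = -d_i/d_o = -8.800/0.88 = -10.000.
Eyepiece angular magnification (image at near point): M_eye = 1 + D/f_e = 1 + 30/5 = 7.000.
Overall M = m_obj x M_eye = (-10.000)(7.000) = -70.00.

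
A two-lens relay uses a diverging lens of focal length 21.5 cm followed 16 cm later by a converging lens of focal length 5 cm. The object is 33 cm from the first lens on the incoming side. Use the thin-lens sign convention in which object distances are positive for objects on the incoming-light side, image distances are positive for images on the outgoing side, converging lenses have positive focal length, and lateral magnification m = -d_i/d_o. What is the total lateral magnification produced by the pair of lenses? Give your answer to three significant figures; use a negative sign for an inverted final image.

First lens: d_i1 = 1/(1/(-21.5) - 1/33) = -13.018 cm.
m_1 = -(-13.018)/33 = 0.3945.
The intermediate image is virtual, 13.018 cm to the left of lens 1, so d_o2 = L - d_i1 = 16 - (-13.018) = 29.018 cm.
Second lens: d_i2 = 1/(1/5 - 1/(29.018)) = 6.041 cm.
m_2 = -(6.041)/(29.018) = -0.2082.
Overall magnification: m = m_1 m_2 = -0.0821.

-0.0821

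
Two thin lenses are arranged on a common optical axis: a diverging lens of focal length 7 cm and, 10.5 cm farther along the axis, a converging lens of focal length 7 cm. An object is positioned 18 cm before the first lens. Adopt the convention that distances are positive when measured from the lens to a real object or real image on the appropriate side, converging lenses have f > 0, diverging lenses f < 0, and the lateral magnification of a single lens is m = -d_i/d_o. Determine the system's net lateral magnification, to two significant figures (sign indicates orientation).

-0.23

Applying the thin-lens equation to the first lens, 1/(-7) = 1/18 + 1/d_i1, which gives d_i1 = -5.040 cm.
Its lateral magnification is m_1 = -d_i1/d_o1 = -(-5.040)/18 = 0.2800.
The intermediate image is virtual, 5.040 cm to the left of lens 1, so d_o2 = L - d_i1 = 10.5 - (-5.040) = 15.540 cm.
Applying the thin-lens equation again with f_2 = 7 cm and d_o2 = 15.540 cm gives d_i2 = 12.738 cm.
m_2 = -(12.738)/(15.540) = -0.8197.
Total m = m_1 x m_2 = (0.2800)(-0.8197) = -0.2295.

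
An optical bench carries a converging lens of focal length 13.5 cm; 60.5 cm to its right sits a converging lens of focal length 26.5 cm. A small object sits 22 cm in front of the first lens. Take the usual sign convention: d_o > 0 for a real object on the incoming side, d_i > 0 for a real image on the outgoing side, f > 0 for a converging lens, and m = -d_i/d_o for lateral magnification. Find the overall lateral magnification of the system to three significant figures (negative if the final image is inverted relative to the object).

-44.7

Lens 1: 1/d_i1 = 1/f_1 - 1/d_o1 = 1/13.5 - 1/22 = 0.02862 cm^-1, so d_i1 = 34.941 cm.
m_1 = -(34.941)/22 = -1.5882.
The intermediate image is 34.941 cm to the right of lens 1, so d_o2 = L - d_i1 = 60.5 - 34.941 = 25.559 cm.
Lens 2: 1/d_i2 = 1/f_2 - 1/d_o2 = 1/26.5 - 1/(25.559) = -0.00139 cm^-1, so d_i2 = -719.641 cm.
m_2 = -(-719.641)/(25.559) = 28.1562.
Total m = m_1 x m_2 = (-1.5882)(28.1562) = -44.7187.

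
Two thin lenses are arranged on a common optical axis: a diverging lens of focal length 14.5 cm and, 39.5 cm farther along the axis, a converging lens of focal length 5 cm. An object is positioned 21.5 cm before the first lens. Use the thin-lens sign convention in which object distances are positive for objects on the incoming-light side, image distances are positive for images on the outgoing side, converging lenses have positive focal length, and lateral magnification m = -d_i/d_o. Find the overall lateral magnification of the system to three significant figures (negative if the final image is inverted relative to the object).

-0.0467

Lens 1: 1/d_i1 = 1/f_1 - 1/d_o1 = 1/(-14.5) - 1/21.5 = -0.11548 cm^-1, so d_i1 = -8.660 cm.
m_1 = -(-8.660)/21.5 = 0.4028.
The intermediate image is virtual, 8.660 cm to the left of lens 1, so d_o2 = L - d_i1 = 39.5 - (-8.660) = 48.160 cm.
Lens 2: 1/d_i2 = 1/f_2 - 1/d_o2 = 1/5 - 1/(48.160) = 0.17924 cm^-1, so d_i2 = 5.579 cm.
m_2 = -(5.579)/(48.160) = -0.1158.
Overall magnification: m = m_1 m_2 = -0.0467.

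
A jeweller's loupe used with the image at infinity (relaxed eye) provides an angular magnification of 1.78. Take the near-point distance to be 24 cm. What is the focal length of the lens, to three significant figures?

For the image at infinity, M = D/f.
f = D/M = 24/1.78 = 13.483 cm.

13.5 cm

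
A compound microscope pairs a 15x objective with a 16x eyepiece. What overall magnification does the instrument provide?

The overall magnification of a compound microscope is the product of the objective and eyepiece magnifications:
M = M_obj x M_eye = 15 x 16 = 240.

240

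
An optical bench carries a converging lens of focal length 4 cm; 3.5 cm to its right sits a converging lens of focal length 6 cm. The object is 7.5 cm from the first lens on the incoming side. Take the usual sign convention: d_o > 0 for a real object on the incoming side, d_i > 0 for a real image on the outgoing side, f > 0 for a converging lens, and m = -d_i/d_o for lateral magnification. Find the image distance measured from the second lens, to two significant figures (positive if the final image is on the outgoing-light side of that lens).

2.7 cm

First lens: d_i1 = 1/(1/4 - 1/7.5) = 8.571 cm.
Since 8.571 cm > 3.5 cm, the first image lies past the second lens and serves as a virtual object: d_o2 = L - d_i1 = -5.071 cm.
Second lens: d_i2 = 1/(1/6 - 1/(-5.071)) = 2.748 cm.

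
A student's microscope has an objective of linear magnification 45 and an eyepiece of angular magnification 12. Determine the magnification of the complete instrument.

The overall magnification of a compound microscope is the product of the objective and eyepiece magnifications:
M = M_obj x M_eye = 45 x 12 = 540.

540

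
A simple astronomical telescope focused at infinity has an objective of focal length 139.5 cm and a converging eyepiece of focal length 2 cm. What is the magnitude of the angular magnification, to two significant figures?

70

|M| = f_obj/|f_eye| = 139.5/2 = 69.750.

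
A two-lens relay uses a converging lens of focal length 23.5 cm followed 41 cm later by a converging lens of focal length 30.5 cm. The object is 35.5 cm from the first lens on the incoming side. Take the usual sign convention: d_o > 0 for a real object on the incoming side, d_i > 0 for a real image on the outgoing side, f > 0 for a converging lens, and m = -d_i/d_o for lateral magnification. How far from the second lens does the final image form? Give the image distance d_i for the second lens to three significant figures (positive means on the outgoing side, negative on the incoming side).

14.7 cm

Lens 1: 1/d_i1 = 1/f_1 - 1/d_o1 = 1/23.5 - 1/35.5 = 0.01438 cm^-1, so d_i1 = 69.521 cm.
This image would form 69.521 cm past lens 1, i.e. 28.521 cm beyond lens 2, so it is a virtual object for lens 2: d_o2 = 41 - 69.521 = -28.521 cm.
Lens 2: 1/d_i2 = 1/f_2 - 1/d_o2 = 1/30.5 - 1/(-28.521) = 0.06785 cm^-1, so d_i2 = 14.739 cm.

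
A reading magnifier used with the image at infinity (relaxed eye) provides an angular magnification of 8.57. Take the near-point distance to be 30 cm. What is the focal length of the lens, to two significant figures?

3.5 cm

For the image at infinity, M = D/f.
f = D/M = 30/8.57 = 3.501 cm.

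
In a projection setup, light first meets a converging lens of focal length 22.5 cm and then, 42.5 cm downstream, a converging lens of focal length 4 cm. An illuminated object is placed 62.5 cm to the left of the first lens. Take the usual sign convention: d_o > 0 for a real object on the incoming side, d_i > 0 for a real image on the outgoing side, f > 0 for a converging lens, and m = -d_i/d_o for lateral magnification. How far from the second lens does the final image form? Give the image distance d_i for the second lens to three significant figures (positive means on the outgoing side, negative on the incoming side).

Applying the thin-lens equation to the first lens, 1/22.5 = 1/62.5 + 1/d_i1, which gives d_i1 = 35.156 cm.
The intermediate image is 35.156 cm to the right of lens 1, so d_o2 = L - d_i1 = 42.5 - 35.156 = 7.344 cm.
Applying the thin-lens equation again with f_2 = 4 cm and d_o2 = 7.344 cm gives d_i2 = 8.785 cm.

8.79 cm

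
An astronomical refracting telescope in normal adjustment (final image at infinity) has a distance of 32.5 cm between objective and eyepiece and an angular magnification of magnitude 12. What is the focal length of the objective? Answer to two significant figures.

In normal adjustment the tube length equals f_obj + f_eye and |M| = f_obj/f_eye.
So f_obj = 12 f_eye and 12 f_eye + f_eye = 32.5 cm, giving f_eye = 32.5/13 = 2.500 cm and f_obj = 30.000 cm.

30 cm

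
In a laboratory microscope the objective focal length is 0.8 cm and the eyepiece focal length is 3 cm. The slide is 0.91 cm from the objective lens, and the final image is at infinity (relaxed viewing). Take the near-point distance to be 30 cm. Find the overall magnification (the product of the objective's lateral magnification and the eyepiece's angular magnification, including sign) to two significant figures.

Objective: 1/d_i = 1/f_obj - 1/d_o = 1/0.8 - 1/0.91 = 0.15110 cm^-1, so d_i = 6.618 cm.
m_obj = -d_i/d_o = -6.618/0.91 = -7.273.
Eyepiece angular magnification (image at infinity): M_eye = D/f_e = 30/3 = 10.000.
Overall M = m_obj x M_eye = (-7.273)(10.000) = -72.73.

-73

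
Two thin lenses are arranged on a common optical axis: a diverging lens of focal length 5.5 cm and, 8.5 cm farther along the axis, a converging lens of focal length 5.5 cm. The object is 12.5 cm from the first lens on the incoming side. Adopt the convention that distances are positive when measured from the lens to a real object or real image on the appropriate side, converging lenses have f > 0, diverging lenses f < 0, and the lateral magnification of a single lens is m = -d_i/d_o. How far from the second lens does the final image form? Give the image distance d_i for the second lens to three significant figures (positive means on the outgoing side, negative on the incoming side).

9.94 cm

First lens: d_i1 = 1/(1/(-5.5) - 1/12.5) = -3.819 cm.
With d_i1 < 0 the first image is virtual and lies on the object side; the object distance for lens 2 is d_o2 = 8.5 - (-3.819) = 12.319 cm.
Second lens: d_i2 = 1/(1/5.5 - 1/(12.319)) = 9.936 cm.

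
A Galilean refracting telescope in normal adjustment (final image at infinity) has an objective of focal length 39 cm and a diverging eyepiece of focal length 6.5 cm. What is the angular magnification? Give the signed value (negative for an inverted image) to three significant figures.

6.00

M = -f_obj/f_eye = -39/(-6.5) = 6.000.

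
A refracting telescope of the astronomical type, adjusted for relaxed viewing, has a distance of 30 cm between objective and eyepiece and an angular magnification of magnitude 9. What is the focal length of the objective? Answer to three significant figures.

In normal adjustment the tube length equals f_obj + f_eye and |M| = f_obj/f_eye.
So f_obj = 9 f_eye and 9 f_eye + f_eye = 30 cm, giving f_eye = 30/10 = 3.000 cm and f_obj = 27.000 cm.

27.0 cm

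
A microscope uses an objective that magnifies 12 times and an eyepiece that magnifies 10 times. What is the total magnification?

The overall magnification of a compound microscope is the product of the objective and eyepiece magnifications:
M = M_obj x M_eye = 12 x 10 = 120.

120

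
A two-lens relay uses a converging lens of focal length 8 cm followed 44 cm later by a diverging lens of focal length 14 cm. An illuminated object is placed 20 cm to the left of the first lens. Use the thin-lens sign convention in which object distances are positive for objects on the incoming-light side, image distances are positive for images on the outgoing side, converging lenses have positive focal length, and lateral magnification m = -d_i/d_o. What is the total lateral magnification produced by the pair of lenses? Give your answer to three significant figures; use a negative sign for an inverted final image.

Applying the thin-lens equation to the first lens, 1/8 = 1/20 + 1/d_i1, which gives d_i1 = 13.333 cm.
Its lateral magnification is m_1 = -d_i1/d_o1 = -(13.333)/20 = -0.6667.
That image sits 30.667 cm in front of the second lens, so d_o2 = 30.667 cm.
Applying the thin-lens equation again with f_2 = -14 cm and d_o2 = 30.667 cm gives d_i2 = -9.612 cm.
m_2 = -(-9.612)/(30.667) = 0.3134.
Overall magnification: m = m_1 m_2 = -0.2090.

-0.209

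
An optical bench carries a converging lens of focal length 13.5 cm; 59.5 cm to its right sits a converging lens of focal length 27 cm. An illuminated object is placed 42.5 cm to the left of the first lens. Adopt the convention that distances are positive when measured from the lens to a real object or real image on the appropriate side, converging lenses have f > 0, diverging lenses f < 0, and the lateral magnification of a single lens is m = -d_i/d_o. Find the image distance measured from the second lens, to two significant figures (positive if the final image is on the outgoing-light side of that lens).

Lens 1: 1/d_i1 = 1/f_1 - 1/d_o1 = 1/13.5 - 1/42.5 = 0.05054 cm^-1, so d_i1 = 19.784 cm.
Object distance for lens 2: d_o2 = 59.5 - 19.784 = 39.716 cm.
Lens 2: 1/d_i2 = 1/f_2 - 1/d_o2 = 1/27 - 1/(39.716) = 0.01186 cm^-1, so d_i2 = 84.332 cm.

84 cm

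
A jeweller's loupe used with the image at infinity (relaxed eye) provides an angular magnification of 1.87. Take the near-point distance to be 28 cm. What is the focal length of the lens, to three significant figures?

15.0 cm

For the image at infinity, M = D/f.
f = D/M = 28/1.87 = 14.973 cm.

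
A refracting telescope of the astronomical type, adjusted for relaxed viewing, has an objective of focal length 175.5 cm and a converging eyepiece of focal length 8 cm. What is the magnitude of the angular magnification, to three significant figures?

|M| = f_obj/|f_eye| = 175.5/8 = 21.938.

21.9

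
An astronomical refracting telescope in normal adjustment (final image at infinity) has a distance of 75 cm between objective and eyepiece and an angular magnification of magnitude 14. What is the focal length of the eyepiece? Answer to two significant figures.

5.0 cm

In normal adjustment the tube length equals f_obj + f_eye and |M| = f_obj/f_eye.
So f_obj = 14 f_eye and 14 f_eye + f_eye = 75 cm, giving f_eye = 75/15 = 5.000 cm and f_obj = 70.000 cm.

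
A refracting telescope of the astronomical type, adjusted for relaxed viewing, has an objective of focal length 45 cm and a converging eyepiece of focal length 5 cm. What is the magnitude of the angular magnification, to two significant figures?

|M| = f_obj/|f_eye| = 45/5 = 9.000.

9.0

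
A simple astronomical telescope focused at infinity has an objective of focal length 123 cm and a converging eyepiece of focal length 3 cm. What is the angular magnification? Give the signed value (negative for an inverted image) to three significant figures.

M = -f_obj/f_eye = -123/(3) = -41.000.

-41.0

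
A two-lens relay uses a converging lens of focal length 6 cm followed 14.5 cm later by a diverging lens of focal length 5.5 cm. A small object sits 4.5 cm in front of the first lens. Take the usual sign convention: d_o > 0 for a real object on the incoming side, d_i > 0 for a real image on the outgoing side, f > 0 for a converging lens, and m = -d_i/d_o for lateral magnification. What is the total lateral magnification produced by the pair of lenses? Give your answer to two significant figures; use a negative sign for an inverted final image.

Applying the thin-lens equation to the first lens, 1/6 = 1/4.5 + 1/d_i1, which gives d_i1 = -18.000 cm.
Its lateral magnification is m_1 = -d_i1/d_o1 = -(-18.000)/4.5 = 4.0000.
With d_i1 < 0 the first image is virtual and lies on the object side; the object distance for lens 2 is d_o2 = 14.5 - (-18.000) = 32.500 cm.
Applying the thin-lens equation again with f_2 = -5.5 cm and d_o2 = 32.500 cm gives d_i2 = -4.704 cm.
m_2 = -(-4.704)/(32.500) = 0.1447.
The system's lateral magnification is m_1 m_2 = (4.0000)(0.1447) = 0.5789.

0.58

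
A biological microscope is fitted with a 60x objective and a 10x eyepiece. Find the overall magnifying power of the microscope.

600

The overall magnification of a compound microscope is the product of the objective and eyepiece magnifications:
M = M_obj x M_eye = 60 x 10 = 600.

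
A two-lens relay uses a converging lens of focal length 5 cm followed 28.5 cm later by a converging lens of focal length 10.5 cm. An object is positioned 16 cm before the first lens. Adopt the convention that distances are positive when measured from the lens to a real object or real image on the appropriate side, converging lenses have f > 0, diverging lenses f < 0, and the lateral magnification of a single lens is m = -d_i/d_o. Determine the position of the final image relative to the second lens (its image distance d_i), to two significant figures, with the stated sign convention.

Lens 1: 1/d_i1 = 1/f_1 - 1/d_o1 = 1/5 - 1/16 = 0.13750 cm^-1, so d_i1 = 7.273 cm.
That image sits 21.227 cm in front of the second lens, so d_o2 = 21.227 cm.
Lens 2: 1/d_i2 = 1/f_2 - 1/d_o2 = 1/10.5 - 1/(21.227) = 0.04813 cm^-1, so d_i2 = 20.778 cm.

21 cm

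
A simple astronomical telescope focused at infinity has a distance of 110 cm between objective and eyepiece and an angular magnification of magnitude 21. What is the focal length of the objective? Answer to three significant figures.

105 cm

In normal adjustment the tube length equals f_obj + f_eye and |M| = f_obj/f_eye.
So f_obj = 21 f_eye and 21 f_eye + f_eye = 110 cm, giving f_eye = 110/22 = 5.000 cm and f_obj = 105.000 cm.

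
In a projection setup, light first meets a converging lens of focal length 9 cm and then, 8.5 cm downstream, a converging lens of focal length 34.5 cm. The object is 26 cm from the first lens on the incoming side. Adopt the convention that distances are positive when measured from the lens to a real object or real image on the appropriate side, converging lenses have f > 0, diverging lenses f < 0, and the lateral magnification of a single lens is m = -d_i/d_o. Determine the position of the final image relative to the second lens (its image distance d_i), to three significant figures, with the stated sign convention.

4.57 cm

First lens: d_i1 = 1/(1/9 - 1/26) = 13.765 cm.
This image would form 13.765 cm past lens 1, i.e. 5.265 cm beyond lens 2, so it is a virtual object for lens 2: d_o2 = 8.5 - 13.765 = -5.265 cm.
Second lens: d_i2 = 1/(1/34.5 - 1/(-5.265)) = 4.568 cm.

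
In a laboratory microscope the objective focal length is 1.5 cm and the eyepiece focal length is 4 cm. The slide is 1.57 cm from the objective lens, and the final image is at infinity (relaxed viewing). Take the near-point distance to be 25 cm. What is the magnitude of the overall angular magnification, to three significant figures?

Objective: 1/d_i = 1/f_obj - 1/d_o = 1/1.5 - 1/1.57 = 0.02972 cm^-1, so d_i = 33.643 cm.
m_obj = -d_i/d_o = -33.643/1.57 = -21.429.
Eyepiece angular magnification (image at infinity): M_eye = D/f_e = 25/4 = 6.250.
Overall M = m_obj x M_eye = (-21.429)(6.250) = -133.93.
|M| = 133.93.

134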